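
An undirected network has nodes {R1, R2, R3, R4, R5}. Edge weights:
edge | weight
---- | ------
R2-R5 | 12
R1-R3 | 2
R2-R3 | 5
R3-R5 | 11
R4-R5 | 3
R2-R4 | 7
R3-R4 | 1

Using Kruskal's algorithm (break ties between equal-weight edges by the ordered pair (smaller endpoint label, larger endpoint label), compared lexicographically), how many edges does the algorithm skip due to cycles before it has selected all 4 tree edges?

Kruskal: consider edges lightest-first.
R3-R4 (1): add. Components now {R3,R4} {R1} {R5} {R2}
R1-R3 (2): add. Components now {R1,R3,R4} {R5} {R2}
R4-R5 (3): add. Components now {R1,R3,R4,R5} {R2}
R2-R3 (5): add. Components now {R1,R2,R3,R4,R5}
Edges rejected before the tree was complete: 0.

0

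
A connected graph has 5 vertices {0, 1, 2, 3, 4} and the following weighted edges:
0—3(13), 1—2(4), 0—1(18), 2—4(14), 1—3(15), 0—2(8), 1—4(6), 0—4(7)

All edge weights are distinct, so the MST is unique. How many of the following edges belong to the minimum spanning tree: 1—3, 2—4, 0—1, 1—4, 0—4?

Kruskal's algorithm — process edges by increasing weight (ties by edge label):
1—2 (4): add. Components now {0} {1,2} {3} {4}
1—4 (6): add. Components now {0} {1,2,4} {3}
0—4 (7): add. Components now {0,1,2,4} {3}
0—2 (8): skip — 0 and 2 already connected.
0—3 (13): add. Components now {0,1,2,3,4}
MST edge set: {1—2, 1—4, 0—4, 0—3}.
Of the listed edges, {1—4, 0—4} are in the MST → 2.

2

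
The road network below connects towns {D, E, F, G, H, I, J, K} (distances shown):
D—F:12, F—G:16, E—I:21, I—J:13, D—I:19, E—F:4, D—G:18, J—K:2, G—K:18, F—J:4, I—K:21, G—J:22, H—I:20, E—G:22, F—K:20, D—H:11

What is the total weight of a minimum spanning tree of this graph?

Kruskal's algorithm — process edges by increasing weight (ties by edge label):
J—K (2): add — endpoints in different components.
E—F (4): add — endpoints in different components.
F—J (4): add — endpoints in different components.
D—H (11): add — endpoints in different components.
D—F (12): add — endpoints in different components.
I—J (13): add — endpoints in different components.
F—G (16): add — endpoints in different components.
MST edges: J—K, E—F, F—J, D—H, D—F, I—J, F—G; total weight 2+4+4+11+12+13+16 = 62.

62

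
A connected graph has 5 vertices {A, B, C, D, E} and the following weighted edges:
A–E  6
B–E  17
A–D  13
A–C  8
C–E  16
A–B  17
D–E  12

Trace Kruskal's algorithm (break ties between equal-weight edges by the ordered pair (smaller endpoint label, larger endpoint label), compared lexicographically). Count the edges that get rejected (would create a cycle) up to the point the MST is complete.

2

Kruskal: consider edges lightest-first.
A–E (6): add — endpoints in different components.
A–C (8): add — endpoints in different components.
D–E (12): add — endpoints in different components.
A–D (13): skip — A and D already connected.
C–E (16): skip — C and E already connected.
A–B (17): add — endpoints in different components.
Edges rejected before the tree was complete: 2.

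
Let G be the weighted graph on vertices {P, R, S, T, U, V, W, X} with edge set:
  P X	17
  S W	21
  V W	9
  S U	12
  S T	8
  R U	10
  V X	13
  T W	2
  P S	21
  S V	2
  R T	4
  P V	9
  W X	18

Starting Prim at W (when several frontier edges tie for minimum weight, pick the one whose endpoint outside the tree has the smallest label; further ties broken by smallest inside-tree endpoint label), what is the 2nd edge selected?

Prim, starting at W.
Step 1: frontier [T W 2, V W 9, W X 18, S W 21] → take T W (2); add T.
Step 2: frontier [R T 4, S T 8, V W 9, W X 18, S W 21] → take R T (4); add R.
Step 3: frontier [R U 10, S T 8, V W 9, W X 18, S W 21] → take S T (8); add S.
Step 4: frontier [R U 10, S V 2, S U 12, P S 21, V W 9, W X 18] → take S V (2); add V.
Step 5: frontier [R U 10, S U 12, P S 21, P V 9, V X 13, W X 18] → take P V (9); add P.
Step 6: frontier [P X 17, R U 10, S U 12, V X 13, W X 18] → take R U (10); add U.
Step 7: frontier [P X 17, V X 13, W X 18] → take V X (13); add X.
The 2nd edge added is R T.

R-T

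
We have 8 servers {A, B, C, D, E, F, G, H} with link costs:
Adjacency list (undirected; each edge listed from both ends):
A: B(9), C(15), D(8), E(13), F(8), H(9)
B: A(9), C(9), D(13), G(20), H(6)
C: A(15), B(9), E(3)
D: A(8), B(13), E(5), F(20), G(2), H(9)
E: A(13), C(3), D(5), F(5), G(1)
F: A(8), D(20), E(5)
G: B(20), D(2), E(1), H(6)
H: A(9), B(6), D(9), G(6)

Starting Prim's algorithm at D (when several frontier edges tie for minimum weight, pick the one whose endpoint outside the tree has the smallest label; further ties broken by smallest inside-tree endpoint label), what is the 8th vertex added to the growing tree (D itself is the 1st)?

Prim's algorithm from D:
Step 1: cheapest edge leaving the tree is D-G (2); add G.
Step 2: cheapest edge leaving the tree is E-G (1); add E.
Step 3: cheapest edge leaving the tree is C-E (3); add C.
Step 4: cheapest edge leaving the tree is E-F (5); add F.
Step 5: cheapest edge leaving the tree is G-H (6); add H.
Step 6: cheapest edge leaving the tree is B-H (6); add B.
Step 7: cheapest edge leaving the tree is A-D (8); add A.
Vertex order: D, G, E, C, F, H, B, A. The 8th vertex is A.

A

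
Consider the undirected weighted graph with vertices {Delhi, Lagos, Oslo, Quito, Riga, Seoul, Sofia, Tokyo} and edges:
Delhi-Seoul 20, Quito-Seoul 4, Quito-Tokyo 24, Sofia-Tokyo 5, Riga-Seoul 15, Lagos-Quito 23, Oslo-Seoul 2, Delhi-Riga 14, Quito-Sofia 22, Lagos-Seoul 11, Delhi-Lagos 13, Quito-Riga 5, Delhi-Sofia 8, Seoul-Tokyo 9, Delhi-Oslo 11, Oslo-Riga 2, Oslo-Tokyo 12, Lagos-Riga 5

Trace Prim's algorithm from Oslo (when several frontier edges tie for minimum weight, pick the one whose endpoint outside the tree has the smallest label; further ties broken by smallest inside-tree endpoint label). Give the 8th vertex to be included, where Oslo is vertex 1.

Prim, starting at Oslo.
Step 1: cheapest edge leaving the tree is Oslo-Riga (2); add Riga.
Step 2: cheapest edge leaving the tree is Oslo-Seoul (2); add Seoul.
Step 3: cheapest edge leaving the tree is Quito-Seoul (4); add Quito.
Step 4: cheapest edge leaving the tree is Lagos-Riga (5); add Lagos.
Step 5: cheapest edge leaving the tree is Seoul-Tokyo (9); add Tokyo.
Step 6: cheapest edge leaving the tree is Sofia-Tokyo (5); add Sofia.
Step 7: cheapest edge leaving the tree is Delhi-Sofia (8); add Delhi.
Vertex order: Oslo, Riga, Seoul, Quito, Lagos, Tokyo, Sofia, Delhi. The 8th vertex is Delhi.

Delhi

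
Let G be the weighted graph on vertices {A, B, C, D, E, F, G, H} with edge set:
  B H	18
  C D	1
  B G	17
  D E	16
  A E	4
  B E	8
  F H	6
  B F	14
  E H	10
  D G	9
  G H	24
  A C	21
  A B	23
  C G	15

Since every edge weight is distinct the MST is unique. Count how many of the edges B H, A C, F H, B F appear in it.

1

Kruskal's algorithm — process edges by increasing weight (ties by edge label):
C D (1): add — endpoints in different components.
A E (4): add — endpoints in different components.
F H (6): add — endpoints in different components.
B E (8): add — endpoints in different components.
D G (9): add — endpoints in different components.
E H (10): add — endpoints in different components.
B F (14): skip — B and F already connected.
C G (15): skip — C and G already connected.
D E (16): add — endpoints in different components.
MST edge set: {C D, A E, F H, B E, D G, E H, D E}.
Of the listed edges, {F H} are in the MST → 1.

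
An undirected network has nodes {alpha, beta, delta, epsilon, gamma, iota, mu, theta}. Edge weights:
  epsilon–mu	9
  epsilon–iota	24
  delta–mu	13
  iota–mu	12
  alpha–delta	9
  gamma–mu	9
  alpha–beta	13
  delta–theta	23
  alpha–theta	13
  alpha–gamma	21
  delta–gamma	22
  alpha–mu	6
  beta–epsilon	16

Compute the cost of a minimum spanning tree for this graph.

Kruskal's algorithm — process edges by increasing weight (ties by edge label):
alpha–mu (6): add — endpoints in different components.
alpha–delta (9): add — endpoints in different components.
epsilon–mu (9): add — endpoints in different components.
gamma–mu (9): add — endpoints in different components.
iota–mu (12): add — endpoints in different components.
alpha–beta (13): add — endpoints in different components.
alpha–theta (13): add — endpoints in different components.
MST edges: alpha–mu, alpha–delta, epsilon–mu, gamma–mu, iota–mu, alpha–beta, alpha–theta; total weight 6+9+9+9+12+13+13 = 71.

71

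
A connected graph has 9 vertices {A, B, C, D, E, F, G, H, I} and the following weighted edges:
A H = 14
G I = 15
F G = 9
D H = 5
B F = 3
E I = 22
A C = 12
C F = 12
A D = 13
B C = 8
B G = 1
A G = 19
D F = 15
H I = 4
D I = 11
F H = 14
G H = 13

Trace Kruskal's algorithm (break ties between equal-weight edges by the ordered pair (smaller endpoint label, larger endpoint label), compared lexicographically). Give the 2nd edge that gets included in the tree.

Sort edges by weight, then run Kruskal:
B G (1): add — endpoints in different components.
B F (3): add — endpoints in different components.
H I (4): add — endpoints in different components.
D H (5): add — endpoints in different components.
B C (8): add — endpoints in different components.
F G (9): skip — F and G already connected.
D I (11): skip — D and I already connected.
A C (12): add — endpoints in different components.
C F (12): skip — C and F already connected.
A D (13): add — endpoints in different components.
G H (13): skip — G and H already connected.
A H (14): skip — A and H already connected.
F H (14): skip — F and H already connected.
D F (15): skip — D and F already connected.
G I (15): skip — G and I already connected.
A G (19): skip — A and G already connected.
E I (22): add — endpoints in different components.
The 2nd edge added is B F.

B-F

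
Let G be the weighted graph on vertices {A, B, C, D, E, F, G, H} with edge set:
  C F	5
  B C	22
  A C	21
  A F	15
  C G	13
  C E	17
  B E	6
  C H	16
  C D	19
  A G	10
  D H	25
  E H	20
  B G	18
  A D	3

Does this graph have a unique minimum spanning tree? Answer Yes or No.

Kruskal's algorithm — process edges by increasing weight (ties by edge label):
A D (3): add — endpoints in different components.
C F (5): add — endpoints in different components.
B E (6): add — endpoints in different components.
A G (10): add — endpoints in different components.
C G (13): add — endpoints in different components.
A F (15): skip — A and F already connected.
C H (16): add — endpoints in different components.
C E (17): add — endpoints in different components.
Every non-tree edge has weight strictly greater than the heaviest edge on the tree path between its endpoints, so the MST is unique.

Yes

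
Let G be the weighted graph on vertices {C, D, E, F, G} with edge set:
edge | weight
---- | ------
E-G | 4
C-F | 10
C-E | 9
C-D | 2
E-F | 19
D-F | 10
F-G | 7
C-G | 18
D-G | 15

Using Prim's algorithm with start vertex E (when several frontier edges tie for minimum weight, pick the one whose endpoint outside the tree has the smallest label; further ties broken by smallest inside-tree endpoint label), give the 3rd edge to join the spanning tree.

Grow the tree from E using Prim:
Step 1: cheapest edge leaving the tree is E-G (4); add G.
Step 2: cheapest edge leaving the tree is F-G (7); add F.
Step 3: cheapest edge leaving the tree is C-E (9); add C.
Step 4: cheapest edge leaving the tree is C-D (2); add D.
The 3rd edge added is C-E.

C-E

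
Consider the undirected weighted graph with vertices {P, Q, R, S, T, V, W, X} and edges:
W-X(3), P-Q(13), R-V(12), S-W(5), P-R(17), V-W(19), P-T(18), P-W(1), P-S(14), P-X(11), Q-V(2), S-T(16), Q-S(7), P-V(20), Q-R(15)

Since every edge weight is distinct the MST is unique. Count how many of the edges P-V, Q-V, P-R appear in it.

Kruskal: consider edges lightest-first.
P-W (1): add — endpoints in different components.
Q-V (2): add — endpoints in different components.
W-X (3): add — endpoints in different components.
S-W (5): add — endpoints in different components.
Q-S (7): add — endpoints in different components.
P-X (11): skip — P and X already connected.
R-V (12): add — endpoints in different components.
P-Q (13): skip — P and Q already connected.
P-S (14): skip — P and S already connected.
Q-R (15): skip — R and Q already connected.
S-T (16): add — endpoints in different components.
MST edge set: {P-W, Q-V, W-X, S-W, Q-S, R-V, S-T}.
Of the listed edges, {Q-V} are in the MST → 1.

1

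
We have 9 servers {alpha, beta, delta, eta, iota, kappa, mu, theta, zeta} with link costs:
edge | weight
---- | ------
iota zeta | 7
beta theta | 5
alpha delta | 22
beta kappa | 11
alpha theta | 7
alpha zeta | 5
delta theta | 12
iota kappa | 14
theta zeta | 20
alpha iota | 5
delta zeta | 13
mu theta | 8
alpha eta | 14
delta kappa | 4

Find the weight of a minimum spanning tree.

59

Kruskal's algorithm — process edges by increasing weight (ties by edge label):
delta kappa (4): add — endpoints in different components.
alpha iota (5): add — endpoints in different components.
alpha zeta (5): add — endpoints in different components.
beta theta (5): add — endpoints in different components.
alpha theta (7): add — endpoints in different components.
iota zeta (7): skip — zeta and iota already connected.
mu theta (8): add — endpoints in different components.
beta kappa (11): add — endpoints in different components.
delta theta (12): skip — delta and theta already connected.
delta zeta (13): skip — delta and zeta already connected.
alpha eta (14): add — endpoints in different components.
MST edges: delta kappa, alpha iota, alpha zeta, beta theta, alpha theta, mu theta, beta kappa, alpha eta; total weight 4+5+5+5+7+8+11+14 = 59.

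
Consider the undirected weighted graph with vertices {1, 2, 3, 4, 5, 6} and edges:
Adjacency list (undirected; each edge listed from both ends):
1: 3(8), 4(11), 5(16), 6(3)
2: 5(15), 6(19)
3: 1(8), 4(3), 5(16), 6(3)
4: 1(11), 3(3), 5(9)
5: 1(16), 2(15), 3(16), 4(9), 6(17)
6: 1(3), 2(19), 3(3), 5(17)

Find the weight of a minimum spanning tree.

33

Kruskal's algorithm — process edges by increasing weight (ties by edge label):
1—6 (3): add. Components now {1,6} {2} {3} {4} {5}
3—4 (3): add. Components now {1,6} {2} {3,4} {5}
3—6 (3): add. Components now {1,3,4,6} {2} {5}
1—3 (8): skip — 1 and 3 already connected.
4—5 (9): add. Components now {1,3,4,5,6} {2}
1—4 (11): skip — 1 and 4 already connected.
2—5 (15): add. Components now {1,2,3,4,5,6}
MST edges: 1—6, 3—4, 3—6, 4—5, 2—5; total weight 3+3+3+9+15 = 33.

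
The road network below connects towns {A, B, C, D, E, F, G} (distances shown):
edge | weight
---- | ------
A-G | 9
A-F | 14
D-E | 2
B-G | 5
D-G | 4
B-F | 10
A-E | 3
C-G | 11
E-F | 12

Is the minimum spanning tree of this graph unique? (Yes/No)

Kruskal: consider edges lightest-first.
D-E (2): add — endpoints in different components.
A-E (3): add — endpoints in different components.
D-G (4): add — endpoints in different components.
B-G (5): add — endpoints in different components.
A-G (9): skip — A and G already connected.
B-F (10): add — endpoints in different components.
C-G (11): add — endpoints in different components.
Every non-tree edge has weight strictly greater than the heaviest edge on the tree path between its endpoints, so the MST is unique.

Yes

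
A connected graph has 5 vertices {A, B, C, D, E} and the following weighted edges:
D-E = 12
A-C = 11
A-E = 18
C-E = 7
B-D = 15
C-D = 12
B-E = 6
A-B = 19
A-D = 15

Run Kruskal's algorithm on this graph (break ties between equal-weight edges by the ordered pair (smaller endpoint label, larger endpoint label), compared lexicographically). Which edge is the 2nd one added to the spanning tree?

C-E

Kruskal's algorithm — process edges by increasing weight (ties by edge label):
B-E (6): add. Components now {A} {B,E} {C} {D}
C-E (7): add. Components now {A} {B,C,E} {D}
A-C (11): add. Components now {A,B,C,E} {D}
C-D (12): add. Components now {A,B,C,D,E}
The 2nd edge added is C-E.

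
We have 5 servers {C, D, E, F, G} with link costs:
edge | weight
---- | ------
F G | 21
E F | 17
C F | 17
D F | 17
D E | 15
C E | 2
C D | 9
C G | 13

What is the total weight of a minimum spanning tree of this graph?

Prim, starting at C.
Step 1: cheapest edge leaving the tree is C E (2); add E.
Step 2: cheapest edge leaving the tree is C D (9); add D.
Step 3: cheapest edge leaving the tree is C G (13); add G.
Step 4: cheapest edge leaving the tree is C F (17); add F.
MST edges: C E, C D, C G, C F; total weight 2+9+13+17 = 41.

41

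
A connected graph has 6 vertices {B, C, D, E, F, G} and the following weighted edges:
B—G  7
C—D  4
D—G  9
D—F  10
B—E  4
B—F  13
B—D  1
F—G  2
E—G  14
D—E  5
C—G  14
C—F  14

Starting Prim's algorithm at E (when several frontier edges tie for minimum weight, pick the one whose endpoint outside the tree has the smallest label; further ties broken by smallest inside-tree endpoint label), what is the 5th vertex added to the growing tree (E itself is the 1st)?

G

Prim, starting at E.
Step 1: frontier [B—E 4, D—E 5, E—G 14] → take B—E (4); add B.
Step 2: frontier [B—D 1, B—G 7, B—F 13, D—E 5, E—G 14] → take B—D (1); add D.
Step 3: frontier [B—G 7, B—F 13, C—D 4, D—G 9, D—F 10, E—G 14] → take C—D (4); add C.
Step 4: frontier [B—G 7, B—F 13, C—F 14, C—G 14, D—G 9, D—F 10, E—G 14] → take B—G (7); add G.
Step 5: frontier [B—F 13, C—F 14, D—F 10, F—G 2] → take F—G (2); add F.
Vertex order: E, B, D, C, G, F. The 5th vertex is G.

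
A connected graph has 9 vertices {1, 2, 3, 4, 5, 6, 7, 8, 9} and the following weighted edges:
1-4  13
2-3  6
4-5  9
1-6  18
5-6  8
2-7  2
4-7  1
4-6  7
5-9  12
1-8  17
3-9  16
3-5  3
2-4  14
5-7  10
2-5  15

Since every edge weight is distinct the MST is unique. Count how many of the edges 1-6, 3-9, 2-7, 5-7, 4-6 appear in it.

2

Sort edges by weight, then run Kruskal:
4-7 (1): add — endpoints in different components.
2-7 (2): add — endpoints in different components.
3-5 (3): add — endpoints in different components.
2-3 (6): add — endpoints in different components.
4-6 (7): add — endpoints in different components.
5-6 (8): skip — 5 and 6 already connected.
4-5 (9): skip — 4 and 5 already connected.
5-7 (10): skip — 5 and 7 already connected.
5-9 (12): add — endpoints in different components.
1-4 (13): add — endpoints in different components.
2-4 (14): skip — 2 and 4 already connected.
2-5 (15): skip — 2 and 5 already connected.
3-9 (16): skip — 3 and 9 already connected.
1-8 (17): add — endpoints in different components.
MST edge set: {4-7, 2-7, 3-5, 2-3, 4-6, 5-9, 1-4, 1-8}.
Of the listed edges, {2-7, 4-6} are in the MST → 2.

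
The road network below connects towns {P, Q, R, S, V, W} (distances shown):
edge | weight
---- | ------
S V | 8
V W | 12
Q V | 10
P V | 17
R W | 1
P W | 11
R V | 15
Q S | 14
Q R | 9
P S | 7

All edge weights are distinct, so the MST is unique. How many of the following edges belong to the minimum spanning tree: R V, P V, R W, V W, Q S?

1

Sort edges by weight, then run Kruskal:
R W (1): add — endpoints in different components.
P S (7): add — endpoints in different components.
S V (8): add — endpoints in different components.
Q R (9): add — endpoints in different components.
Q V (10): add — endpoints in different components.
MST edge set: {R W, P S, S V, Q R, Q V}.
Of the listed edges, {R W} are in the MST → 1.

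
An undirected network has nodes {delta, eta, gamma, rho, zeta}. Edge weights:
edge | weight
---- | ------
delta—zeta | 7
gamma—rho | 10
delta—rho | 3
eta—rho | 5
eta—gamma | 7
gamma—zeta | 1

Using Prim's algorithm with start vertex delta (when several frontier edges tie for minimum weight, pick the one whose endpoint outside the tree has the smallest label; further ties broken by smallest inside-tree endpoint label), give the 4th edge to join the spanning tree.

gamma-zeta

Prim's algorithm from delta:
Step 1: cheapest edge leaving the tree is delta—rho (3); add rho.
Step 2: cheapest edge leaving the tree is eta—rho (5); add eta.
Step 3: cheapest edge leaving the tree is eta—gamma (7); add gamma.
Step 4: cheapest edge leaving the tree is gamma—zeta (1); add zeta.
The 4th edge added is gamma—zeta.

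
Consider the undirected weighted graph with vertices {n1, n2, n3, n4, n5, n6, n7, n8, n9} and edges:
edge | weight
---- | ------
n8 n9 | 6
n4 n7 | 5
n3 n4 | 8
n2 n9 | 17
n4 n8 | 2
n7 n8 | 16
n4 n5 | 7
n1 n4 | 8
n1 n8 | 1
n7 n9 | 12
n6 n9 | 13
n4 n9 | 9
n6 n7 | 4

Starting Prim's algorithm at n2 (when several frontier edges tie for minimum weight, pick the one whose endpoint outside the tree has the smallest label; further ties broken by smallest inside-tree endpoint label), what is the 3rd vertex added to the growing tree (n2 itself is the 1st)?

Grow the tree from n2 using Prim:
Step 1: cheapest edge leaving the tree is n2 n9 (17); add n9.
Step 2: cheapest edge leaving the tree is n8 n9 (6); add n8.
Step 3: cheapest edge leaving the tree is n1 n8 (1); add n1.
Step 4: cheapest edge leaving the tree is n4 n8 (2); add n4.
Step 5: cheapest edge leaving the tree is n4 n7 (5); add n7.
Step 6: cheapest edge leaving the tree is n6 n7 (4); add n6.
Step 7: cheapest edge leaving the tree is n4 n5 (7); add n5.
Step 8: cheapest edge leaving the tree is n3 n4 (8); add n3.
Vertex order: n2, n9, n8, n1, n4, n7, n6, n5, n3. The 3rd vertex is n8.

n8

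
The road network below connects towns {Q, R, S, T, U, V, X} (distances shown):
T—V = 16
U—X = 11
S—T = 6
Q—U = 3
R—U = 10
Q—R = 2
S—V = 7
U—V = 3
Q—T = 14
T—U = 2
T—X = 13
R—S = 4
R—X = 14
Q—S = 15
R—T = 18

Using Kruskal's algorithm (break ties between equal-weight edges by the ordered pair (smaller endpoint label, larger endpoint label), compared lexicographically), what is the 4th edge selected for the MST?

Kruskal's algorithm — process edges by increasing weight (ties by edge label):
Q—R (2): add — endpoints in different components.
T—U (2): add — endpoints in different components.
Q—U (3): add — endpoints in different components.
U—V (3): add — endpoints in different components.
R—S (4): add — endpoints in different components.
S—T (6): skip — T and S already connected.
S—V (7): skip — V and S already connected.
R—U (10): skip — U and R already connected.
U—X (11): add — endpoints in different components.
The 4th edge added is U—V.

U-V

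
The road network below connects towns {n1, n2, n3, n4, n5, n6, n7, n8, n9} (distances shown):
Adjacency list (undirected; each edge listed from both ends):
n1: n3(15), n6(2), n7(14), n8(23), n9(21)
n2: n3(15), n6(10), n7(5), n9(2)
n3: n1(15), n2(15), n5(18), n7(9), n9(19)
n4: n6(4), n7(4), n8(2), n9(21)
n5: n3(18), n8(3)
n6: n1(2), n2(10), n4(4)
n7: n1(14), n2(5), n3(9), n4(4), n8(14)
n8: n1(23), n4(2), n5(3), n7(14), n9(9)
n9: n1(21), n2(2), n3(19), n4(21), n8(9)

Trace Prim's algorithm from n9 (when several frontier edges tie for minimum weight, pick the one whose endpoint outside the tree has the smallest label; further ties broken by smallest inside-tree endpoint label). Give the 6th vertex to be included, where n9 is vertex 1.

Prim, starting at n9.
Step 1: cheapest edge leaving the tree is n2-n9 (2); add n2.
Step 2: cheapest edge leaving the tree is n2-n7 (5); add n7.
Step 3: cheapest edge leaving the tree is n4-n7 (4); add n4.
Step 4: cheapest edge leaving the tree is n4-n8 (2); add n8.
Step 5: cheapest edge leaving the tree is n5-n8 (3); add n5.
Step 6: cheapest edge leaving the tree is n4-n6 (4); add n6.
Step 7: cheapest edge leaving the tree is n1-n6 (2); add n1.
Step 8: cheapest edge leaving the tree is n3-n7 (9); add n3.
Vertex order: n9, n2, n7, n4, n8, n5, n6, n1, n3. The 6th vertex is n5.

n5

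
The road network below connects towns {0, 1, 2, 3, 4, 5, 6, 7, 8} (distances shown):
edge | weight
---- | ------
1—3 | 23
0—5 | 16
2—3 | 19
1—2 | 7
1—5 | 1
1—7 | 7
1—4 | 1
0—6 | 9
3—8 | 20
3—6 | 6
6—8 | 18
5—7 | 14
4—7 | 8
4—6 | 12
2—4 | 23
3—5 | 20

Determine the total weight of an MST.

61

Kruskal's algorithm — process edges by increasing weight (ties by edge label):
1—4 (1): add — endpoints in different components.
1—5 (1): add — endpoints in different components.
3—6 (6): add — endpoints in different components.
1—2 (7): add — endpoints in different components.
1—7 (7): add — endpoints in different components.
4—7 (8): skip — 4 and 7 already connected.
0—6 (9): add — endpoints in different components.
4—6 (12): add — endpoints in different components.
5—7 (14): skip — 5 and 7 already connected.
0—5 (16): skip — 0 and 5 already connected.
6—8 (18): add — endpoints in different components.
MST edges: 1—4, 1—5, 3—6, 1—2, 1—7, 0—6, 4—6, 6—8; total weight 1+1+6+7+7+9+12+18 = 61.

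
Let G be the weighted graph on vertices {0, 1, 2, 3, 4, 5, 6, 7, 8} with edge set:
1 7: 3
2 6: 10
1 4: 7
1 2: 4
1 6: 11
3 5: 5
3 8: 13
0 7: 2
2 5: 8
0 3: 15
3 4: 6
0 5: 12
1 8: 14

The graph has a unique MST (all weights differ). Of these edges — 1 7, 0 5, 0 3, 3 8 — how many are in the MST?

Sort edges by weight, then run Kruskal:
0 7 (2): add — endpoints in different components.
1 7 (3): add — endpoints in different components.
1 2 (4): add — endpoints in different components.
3 5 (5): add — endpoints in different components.
3 4 (6): add — endpoints in different components.
1 4 (7): add — endpoints in different components.
2 5 (8): skip — 2 and 5 already connected.
2 6 (10): add — endpoints in different components.
1 6 (11): skip — 1 and 6 already connected.
0 5 (12): skip — 0 and 5 already connected.
3 8 (13): add — endpoints in different components.
MST edge set: {0 7, 1 7, 1 2, 3 5, 3 4, 1 4, 2 6, 3 8}.
Of the listed edges, {1 7, 3 8} are in the MST → 2.

2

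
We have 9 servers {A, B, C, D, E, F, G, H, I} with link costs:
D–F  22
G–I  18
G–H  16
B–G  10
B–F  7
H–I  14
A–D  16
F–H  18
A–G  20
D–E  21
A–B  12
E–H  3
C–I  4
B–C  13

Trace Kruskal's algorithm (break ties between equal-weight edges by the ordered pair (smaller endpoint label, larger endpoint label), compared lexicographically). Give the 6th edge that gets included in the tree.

Sort edges by weight, then run Kruskal:
E–H (3): add — endpoints in different components.
C–I (4): add — endpoints in different components.
B–F (7): add — endpoints in different components.
B–G (10): add — endpoints in different components.
A–B (12): add — endpoints in different components.
B–C (13): add — endpoints in different components.
H–I (14): add — endpoints in different components.
A–D (16): add — endpoints in different components.
The 6th edge added is B–C.

B-C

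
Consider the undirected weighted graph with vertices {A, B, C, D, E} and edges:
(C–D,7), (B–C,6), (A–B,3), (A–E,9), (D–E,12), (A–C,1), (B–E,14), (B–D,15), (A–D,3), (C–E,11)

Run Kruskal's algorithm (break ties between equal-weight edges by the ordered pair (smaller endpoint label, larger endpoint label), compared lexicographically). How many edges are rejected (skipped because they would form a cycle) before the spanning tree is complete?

2

Kruskal's algorithm — process edges by increasing weight (ties by edge label):
A–C (1): add — endpoints in different components.
A–B (3): add — endpoints in different components.
A–D (3): add — endpoints in different components.
B–C (6): skip — B and C already connected.
C–D (7): skip — C and D already connected.
A–E (9): add — endpoints in different components.
Edges rejected before the tree was complete: 2.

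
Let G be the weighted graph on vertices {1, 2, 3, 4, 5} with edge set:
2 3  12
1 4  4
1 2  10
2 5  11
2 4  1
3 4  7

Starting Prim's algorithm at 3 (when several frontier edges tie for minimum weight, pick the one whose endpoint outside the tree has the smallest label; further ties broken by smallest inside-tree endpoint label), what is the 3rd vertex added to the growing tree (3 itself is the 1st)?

2

Prim's algorithm from 3:
Step 1: cheapest edge leaving the tree is 3 4 (7); add 4.
Step 2: cheapest edge leaving the tree is 2 4 (1); add 2.
Step 3: cheapest edge leaving the tree is 1 4 (4); add 1.
Step 4: cheapest edge leaving the tree is 2 5 (11); add 5.
Vertex order: 3, 4, 2, 1, 5. The 3rd vertex is 2.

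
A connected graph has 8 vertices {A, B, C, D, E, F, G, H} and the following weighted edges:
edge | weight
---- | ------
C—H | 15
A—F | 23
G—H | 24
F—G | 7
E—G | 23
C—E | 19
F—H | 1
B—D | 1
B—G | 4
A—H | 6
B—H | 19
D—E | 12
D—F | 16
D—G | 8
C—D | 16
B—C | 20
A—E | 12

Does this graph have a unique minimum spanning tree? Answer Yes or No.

Kruskal: consider edges lightest-first.
B—D (1): add — endpoints in different components.
F—H (1): add — endpoints in different components.
B—G (4): add — endpoints in different components.
A—H (6): add — endpoints in different components.
F—G (7): add — endpoints in different components.
D—G (8): skip — D and G already connected.
A—E (12): add — endpoints in different components.
D—E (12): skip — D and E already connected.
C—H (15): add — endpoints in different components.
Non-tree edge D—E has weight 12, equal to the heaviest edge on its tree cycle — swapping gives another MST of the same weight. Not unique.

No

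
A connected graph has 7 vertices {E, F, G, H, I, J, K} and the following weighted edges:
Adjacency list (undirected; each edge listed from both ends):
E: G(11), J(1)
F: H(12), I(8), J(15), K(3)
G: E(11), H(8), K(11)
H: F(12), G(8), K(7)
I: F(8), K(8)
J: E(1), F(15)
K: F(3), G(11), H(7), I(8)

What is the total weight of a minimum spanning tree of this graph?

38

Prim's algorithm from H:
Step 1: frontier [H-K 7, G-H 8, F-H 12] → take H-K (7); add K.
Step 2: frontier [G-H 8, F-H 12, F-K 3, I-K 8, G-K 11] → take F-K (3); add F.
Step 3: frontier [F-I 8, F-J 15, G-H 8, I-K 8, G-K 11] → take G-H (8); add G.
Step 4: frontier [F-I 8, F-J 15, E-G 11, I-K 8] → take F-I (8); add I.
Step 5: frontier [F-J 15, E-G 11] → take E-G (11); add E.
Step 6: frontier [E-J 1, F-J 15] → take E-J (1); add J.
MST edges: H-K, F-K, G-H, F-I, E-G, E-J; total weight 7+3+8+8+11+1 = 38.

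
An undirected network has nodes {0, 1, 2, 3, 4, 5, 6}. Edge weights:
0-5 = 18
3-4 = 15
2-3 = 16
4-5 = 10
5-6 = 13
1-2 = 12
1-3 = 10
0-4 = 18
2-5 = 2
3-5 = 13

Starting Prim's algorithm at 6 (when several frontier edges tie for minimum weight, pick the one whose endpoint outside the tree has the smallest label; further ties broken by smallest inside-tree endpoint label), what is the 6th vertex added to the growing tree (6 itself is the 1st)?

Prim's algorithm from 6:
Step 1: frontier [5-6 13] → take 5-6 (13); add 5.
Step 2: frontier [2-5 2, 4-5 10, 3-5 13, 0-5 18] → take 2-5 (2); add 2.
Step 3: frontier [1-2 12, 2-3 16, 4-5 10, 3-5 13, 0-5 18] → take 4-5 (10); add 4.
Step 4: frontier [1-2 12, 2-3 16, 3-4 15, 0-4 18, 3-5 13, 0-5 18] → take 1-2 (12); add 1.
Step 5: frontier [1-3 10, 2-3 16, 3-4 15, 0-4 18, 3-5 13, 0-5 18] → take 1-3 (10); add 3.
Step 6: frontier [0-4 18, 0-5 18] → take 0-4 (18); add 0.
Vertex order: 6, 5, 2, 4, 1, 3, 0. The 6th vertex is 3.

3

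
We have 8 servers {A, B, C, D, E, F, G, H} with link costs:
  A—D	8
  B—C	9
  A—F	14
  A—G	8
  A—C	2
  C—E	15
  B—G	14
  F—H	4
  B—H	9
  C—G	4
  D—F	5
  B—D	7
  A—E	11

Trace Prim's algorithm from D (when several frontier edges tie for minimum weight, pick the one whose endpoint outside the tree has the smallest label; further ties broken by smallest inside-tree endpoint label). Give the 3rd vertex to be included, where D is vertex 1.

Grow the tree from D using Prim:
Step 1: frontier [D—F 5, B—D 7, A—D 8] → take D—F (5); add F.
Step 2: frontier [B—D 7, A—D 8, F—H 4, A—F 14] → take F—H (4); add H.
Step 3: frontier [B—D 7, A—D 8, A—F 14, B—H 9] → take B—D (7); add B.
Step 4: frontier [B—C 9, B—G 14, A—D 8, A—F 14] → take A—D (8); add A.
Step 5: frontier [A—C 2, A—G 8, A—E 11, B—C 9, B—G 14] → take A—C (2); add C.
Step 6: frontier [A—G 8, A—E 11, B—G 14, C—G 4, C—E 15] → take C—G (4); add G.
Step 7: frontier [A—E 11, C—E 15] → take A—E (11); add E.
Vertex order: D, F, H, B, A, C, G, E. The 3rd vertex is H.

H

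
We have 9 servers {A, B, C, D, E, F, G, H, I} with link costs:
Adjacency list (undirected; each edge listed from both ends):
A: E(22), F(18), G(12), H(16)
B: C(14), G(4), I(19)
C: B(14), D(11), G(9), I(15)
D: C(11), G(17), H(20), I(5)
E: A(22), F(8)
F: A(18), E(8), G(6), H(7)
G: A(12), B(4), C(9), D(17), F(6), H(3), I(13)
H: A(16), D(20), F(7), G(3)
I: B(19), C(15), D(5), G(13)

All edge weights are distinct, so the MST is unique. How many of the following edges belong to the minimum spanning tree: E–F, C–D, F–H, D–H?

2

Kruskal: consider edges lightest-first.
G–H (3): add — endpoints in different components.
B–G (4): add — endpoints in different components.
D–I (5): add — endpoints in different components.
F–G (6): add — endpoints in different components.
F–H (7): skip — F and H already connected.
E–F (8): add — endpoints in different components.
C–G (9): add — endpoints in different components.
C–D (11): add — endpoints in different components.
A–G (12): add — endpoints in different components.
MST edge set: {G–H, B–G, D–I, F–G, E–F, C–G, C–D, A–G}.
Of the listed edges, {E–F, C–D} are in the MST → 2.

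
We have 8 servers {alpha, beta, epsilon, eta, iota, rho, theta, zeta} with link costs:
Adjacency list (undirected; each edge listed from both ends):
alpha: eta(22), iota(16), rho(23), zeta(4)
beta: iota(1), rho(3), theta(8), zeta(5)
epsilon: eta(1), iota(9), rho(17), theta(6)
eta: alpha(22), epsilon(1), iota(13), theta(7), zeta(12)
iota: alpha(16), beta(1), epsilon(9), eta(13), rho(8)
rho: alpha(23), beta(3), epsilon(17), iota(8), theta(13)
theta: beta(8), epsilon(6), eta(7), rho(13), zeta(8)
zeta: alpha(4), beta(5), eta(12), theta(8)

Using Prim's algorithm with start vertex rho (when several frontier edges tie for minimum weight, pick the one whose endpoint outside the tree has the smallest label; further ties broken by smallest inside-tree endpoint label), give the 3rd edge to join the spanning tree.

Grow the tree from rho using Prim:
Step 1: cheapest edge leaving the tree is beta—rho (3); add beta.
Step 2: cheapest edge leaving the tree is beta—iota (1); add iota.
Step 3: cheapest edge leaving the tree is beta—zeta (5); add zeta.
Step 4: cheapest edge leaving the tree is alpha—zeta (4); add alpha.
Step 5: cheapest edge leaving the tree is beta—theta (8); add theta.
Step 6: cheapest edge leaving the tree is epsilon—theta (6); add epsilon.
Step 7: cheapest edge leaving the tree is epsilon—eta (1); add eta.
The 3rd edge added is beta—zeta.

beta-zeta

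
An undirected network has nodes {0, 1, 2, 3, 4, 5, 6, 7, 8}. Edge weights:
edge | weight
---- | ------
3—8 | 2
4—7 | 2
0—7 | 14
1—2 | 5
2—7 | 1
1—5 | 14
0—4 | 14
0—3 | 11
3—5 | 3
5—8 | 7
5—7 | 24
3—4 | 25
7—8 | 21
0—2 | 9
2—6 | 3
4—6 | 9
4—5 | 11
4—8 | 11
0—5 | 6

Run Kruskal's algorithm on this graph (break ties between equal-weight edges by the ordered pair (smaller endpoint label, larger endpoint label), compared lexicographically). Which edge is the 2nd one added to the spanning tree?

Kruskal: consider edges lightest-first.
2—7 (1): add — endpoints in different components.
3—8 (2): add — endpoints in different components.
4—7 (2): add — endpoints in different components.
2—6 (3): add — endpoints in different components.
3—5 (3): add — endpoints in different components.
1—2 (5): add — endpoints in different components.
0—5 (6): add — endpoints in different components.
5—8 (7): skip — 5 and 8 already connected.
0—2 (9): add — endpoints in different components.
The 2nd edge added is 3—8.

3-8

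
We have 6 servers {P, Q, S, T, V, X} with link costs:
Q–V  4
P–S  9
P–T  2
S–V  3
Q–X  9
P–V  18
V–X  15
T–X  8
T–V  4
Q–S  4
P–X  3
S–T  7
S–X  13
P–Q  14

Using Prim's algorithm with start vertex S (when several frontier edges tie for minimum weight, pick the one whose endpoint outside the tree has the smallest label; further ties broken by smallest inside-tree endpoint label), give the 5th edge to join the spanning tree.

P-X

Prim, starting at S.
Step 1: frontier [S–V 3, Q–S 4, S–T 7, P–S 9, S–X 13] → take S–V (3); add V.
Step 2: frontier [Q–S 4, S–T 7, P–S 9, S–X 13, Q–V 4, T–V 4, V–X 15, P–V 18] → take Q–S (4); add Q.
Step 3: frontier [Q–X 9, P–Q 14, S–T 7, P–S 9, S–X 13, T–V 4, V–X 15, P–V 18] → take T–V (4); add T.
Step 4: frontier [Q–X 9, P–Q 14, P–S 9, S–X 13, P–T 2, T–X 8, V–X 15, P–V 18] → take P–T (2); add P.
Step 5: frontier [P–X 3, Q–X 9, S–X 13, T–X 8, V–X 15] → take P–X (3); add X.
The 5th edge added is P–X.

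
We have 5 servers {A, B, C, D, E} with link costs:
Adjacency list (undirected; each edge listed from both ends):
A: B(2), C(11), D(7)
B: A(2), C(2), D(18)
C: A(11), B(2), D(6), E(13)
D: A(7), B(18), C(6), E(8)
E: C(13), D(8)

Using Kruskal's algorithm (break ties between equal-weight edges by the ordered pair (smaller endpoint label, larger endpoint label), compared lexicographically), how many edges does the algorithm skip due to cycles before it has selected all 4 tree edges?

1

Kruskal's algorithm — process edges by increasing weight (ties by edge label):
A—B (2): add — endpoints in different components.
B—C (2): add — endpoints in different components.
C—D (6): add — endpoints in different components.
A—D (7): skip — A and D already connected.
D—E (8): add — endpoints in different components.
Edges rejected before the tree was complete: 1.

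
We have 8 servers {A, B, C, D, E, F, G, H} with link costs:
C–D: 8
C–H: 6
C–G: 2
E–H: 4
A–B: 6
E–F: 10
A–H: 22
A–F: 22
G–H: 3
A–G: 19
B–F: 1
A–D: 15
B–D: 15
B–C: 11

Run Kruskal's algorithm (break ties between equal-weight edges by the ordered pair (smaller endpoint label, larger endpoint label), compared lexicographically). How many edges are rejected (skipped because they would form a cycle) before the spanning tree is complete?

Sort edges by weight, then run Kruskal:
B–F (1): add — endpoints in different components.
C–G (2): add — endpoints in different components.
G–H (3): add — endpoints in different components.
E–H (4): add — endpoints in different components.
A–B (6): add — endpoints in different components.
C–H (6): skip — C and H already connected.
C–D (8): add — endpoints in different components.
E–F (10): add — endpoints in different components.
Edges rejected before the tree was complete: 1.

1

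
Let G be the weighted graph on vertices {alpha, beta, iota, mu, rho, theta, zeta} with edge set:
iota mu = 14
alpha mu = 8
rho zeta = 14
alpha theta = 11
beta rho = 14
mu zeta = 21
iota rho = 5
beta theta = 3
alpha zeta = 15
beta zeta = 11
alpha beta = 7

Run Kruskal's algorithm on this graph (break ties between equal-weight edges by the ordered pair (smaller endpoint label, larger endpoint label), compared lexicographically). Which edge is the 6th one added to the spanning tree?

Kruskal's algorithm — process edges by increasing weight (ties by edge label):
beta theta (3): add. Components now {rho} {beta,theta} {zeta} {mu} {iota} {alpha}
iota rho (5): add. Components now {iota,rho} {beta,theta} {zeta} {mu} {alpha}
alpha beta (7): add. Components now {iota,rho} {alpha,beta,theta} {zeta} {mu}
alpha mu (8): add. Components now {iota,rho} {alpha,beta,mu,theta} {zeta}
alpha theta (11): skip — theta and alpha already connected.
beta zeta (11): add. Components now {iota,rho} {alpha,beta,mu,theta,zeta}
beta rho (14): add. Components now {alpha,beta,iota,mu,rho,theta,zeta}
The 6th edge added is beta rho.

beta-rho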